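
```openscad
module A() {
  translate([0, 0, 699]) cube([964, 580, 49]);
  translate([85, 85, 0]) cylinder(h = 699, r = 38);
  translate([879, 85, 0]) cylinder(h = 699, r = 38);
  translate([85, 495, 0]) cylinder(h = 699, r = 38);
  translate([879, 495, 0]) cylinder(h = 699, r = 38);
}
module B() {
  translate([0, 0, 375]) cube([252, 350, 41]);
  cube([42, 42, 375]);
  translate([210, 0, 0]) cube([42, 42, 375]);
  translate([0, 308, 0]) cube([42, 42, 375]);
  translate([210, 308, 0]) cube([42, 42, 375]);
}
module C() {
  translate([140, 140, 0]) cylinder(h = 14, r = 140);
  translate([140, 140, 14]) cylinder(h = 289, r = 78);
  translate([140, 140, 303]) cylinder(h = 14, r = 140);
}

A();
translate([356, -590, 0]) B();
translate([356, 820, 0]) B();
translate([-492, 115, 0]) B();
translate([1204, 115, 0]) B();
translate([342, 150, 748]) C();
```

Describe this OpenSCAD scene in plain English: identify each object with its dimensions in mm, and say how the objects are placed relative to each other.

A is a table with a 964×580 mm rectangular top, 49 mm thick, top surface at z = 748 mm, supported by four round legs of 76 mm diameter, each leg's bounding box inset 47 mm from the nearest pair of top edges, running from the floor.

B is a four-legged stool. The seat is 252×350 mm, 41 mm thick, top at z = 416 mm. It stands on four square legs, each 42×42 mm in cross-section, from z = 0 to the seat underside, each flush with a corner of the seat.

C is a spool: two coaxial disc flanges of radius 140 mm and thickness 14 mm, joined by a core cylinder of radius 78 mm and height 289 mm. The lower flange rests on z = 0 and the three cylinders share a vertical axis.

Four stools sit around the table at the −y, +y, −x, +x sides. The spool is on top of the table, centred.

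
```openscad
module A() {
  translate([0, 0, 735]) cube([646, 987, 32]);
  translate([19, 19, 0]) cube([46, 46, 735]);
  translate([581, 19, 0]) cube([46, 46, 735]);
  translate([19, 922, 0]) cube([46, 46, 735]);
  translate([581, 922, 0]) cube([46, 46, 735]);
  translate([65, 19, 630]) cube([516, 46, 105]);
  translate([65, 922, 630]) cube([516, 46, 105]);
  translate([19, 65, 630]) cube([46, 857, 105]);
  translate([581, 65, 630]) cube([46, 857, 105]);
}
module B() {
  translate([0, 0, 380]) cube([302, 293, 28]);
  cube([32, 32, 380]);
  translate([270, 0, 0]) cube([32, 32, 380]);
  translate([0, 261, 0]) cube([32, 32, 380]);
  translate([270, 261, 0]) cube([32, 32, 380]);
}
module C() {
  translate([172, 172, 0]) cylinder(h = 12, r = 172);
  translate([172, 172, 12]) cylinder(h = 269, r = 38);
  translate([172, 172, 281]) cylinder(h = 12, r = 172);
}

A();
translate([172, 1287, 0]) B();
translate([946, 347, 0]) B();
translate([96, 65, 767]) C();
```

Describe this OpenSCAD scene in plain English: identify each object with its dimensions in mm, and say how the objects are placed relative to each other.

A is a table with a 646×987 mm rectangular top, 32 mm thick, top surface at z = 767 mm, supported by four 46×46 mm square legs, each inset 19 mm from the nearest pair of top edges, running from the floor. Four apron rails, 46 mm thick and 105 mm tall, run between adjacent legs with their top edges flush with the underside of the top and their outer faces flush with the legs' outer faces.

B is a four-legged stool. The seat is 302×293 mm, 28 mm thick, top at z = 408 mm. It stands on four square legs, each 32×32 mm in cross-section, from z = 0 to the seat underside, each flush with a corner of the seat.

C is a spool: two coaxial disc flanges of radius 172 mm and thickness 12 mm, joined by a core cylinder of radius 38 mm and height 269 mm. The lower flange rests on z = 0 and the three cylinders share a vertical axis.

Two stools sit around the table at the +y, +x sides. The spool is on top of the table.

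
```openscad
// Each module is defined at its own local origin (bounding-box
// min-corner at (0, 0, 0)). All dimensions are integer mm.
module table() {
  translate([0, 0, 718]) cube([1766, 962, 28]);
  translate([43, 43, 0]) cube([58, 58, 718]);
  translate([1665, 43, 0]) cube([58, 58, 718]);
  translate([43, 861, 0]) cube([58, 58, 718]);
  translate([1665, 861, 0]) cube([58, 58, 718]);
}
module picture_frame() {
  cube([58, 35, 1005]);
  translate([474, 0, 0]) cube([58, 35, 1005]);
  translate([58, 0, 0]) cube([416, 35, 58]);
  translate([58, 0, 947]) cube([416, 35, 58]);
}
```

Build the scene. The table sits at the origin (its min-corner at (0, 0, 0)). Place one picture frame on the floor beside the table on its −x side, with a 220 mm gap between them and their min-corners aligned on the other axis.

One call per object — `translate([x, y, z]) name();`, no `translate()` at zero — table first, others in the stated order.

table();
translate([-752, 0, 0]) picture_frame();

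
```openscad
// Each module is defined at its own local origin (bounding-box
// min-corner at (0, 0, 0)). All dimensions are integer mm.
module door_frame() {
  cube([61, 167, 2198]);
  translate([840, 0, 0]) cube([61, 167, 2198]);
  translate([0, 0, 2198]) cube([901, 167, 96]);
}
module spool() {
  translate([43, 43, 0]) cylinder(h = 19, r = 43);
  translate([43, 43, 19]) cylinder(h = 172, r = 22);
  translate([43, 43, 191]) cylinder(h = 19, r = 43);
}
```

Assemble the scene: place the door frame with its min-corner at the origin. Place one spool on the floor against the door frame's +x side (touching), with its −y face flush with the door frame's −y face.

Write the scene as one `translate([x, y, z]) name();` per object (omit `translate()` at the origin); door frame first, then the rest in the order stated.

door_frame();
translate([901, 0, 0]) spool();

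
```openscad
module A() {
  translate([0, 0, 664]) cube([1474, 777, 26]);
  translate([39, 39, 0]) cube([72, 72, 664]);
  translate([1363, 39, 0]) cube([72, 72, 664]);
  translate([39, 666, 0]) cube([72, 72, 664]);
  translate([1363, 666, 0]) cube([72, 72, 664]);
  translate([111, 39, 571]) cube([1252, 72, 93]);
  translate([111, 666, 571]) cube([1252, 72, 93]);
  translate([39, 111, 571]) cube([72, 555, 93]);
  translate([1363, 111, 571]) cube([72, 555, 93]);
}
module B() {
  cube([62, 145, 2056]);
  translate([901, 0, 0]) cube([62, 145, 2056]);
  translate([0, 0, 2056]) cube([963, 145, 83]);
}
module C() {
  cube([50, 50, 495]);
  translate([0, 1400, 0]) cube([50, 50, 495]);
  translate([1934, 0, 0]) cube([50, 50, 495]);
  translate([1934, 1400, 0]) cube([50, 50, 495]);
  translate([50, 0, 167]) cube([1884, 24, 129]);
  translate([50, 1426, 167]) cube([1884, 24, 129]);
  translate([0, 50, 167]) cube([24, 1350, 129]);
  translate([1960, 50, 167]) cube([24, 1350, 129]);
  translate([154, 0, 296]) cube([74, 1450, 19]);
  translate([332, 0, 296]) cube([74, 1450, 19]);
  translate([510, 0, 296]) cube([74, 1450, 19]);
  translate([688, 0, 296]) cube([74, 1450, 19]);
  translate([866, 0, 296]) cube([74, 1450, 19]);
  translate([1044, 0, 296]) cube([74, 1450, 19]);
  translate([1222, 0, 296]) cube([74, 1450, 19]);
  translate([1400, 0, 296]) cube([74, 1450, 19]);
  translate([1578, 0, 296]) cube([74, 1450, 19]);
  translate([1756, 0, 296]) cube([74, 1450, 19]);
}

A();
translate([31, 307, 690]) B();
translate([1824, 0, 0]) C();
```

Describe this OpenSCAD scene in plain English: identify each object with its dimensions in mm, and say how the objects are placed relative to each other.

A is a rectangular dining table. The top is 1474×777×26 mm with its upper surface at z = 690 mm. It stands on four 72×72 mm square legs, each inset 39 mm from the nearest pair of top edges, running from the floor to the underside of the top. Four apron rails, 72 mm thick and 93 mm tall, run between adjacent legs with their top edges flush with the underside of the top and their outer faces flush with the legs' outer faces.

B is a door frame. The clear opening is 839 mm wide and 2056 mm high. Two 62 mm wide jambs, 145 mm deep, stand either side of the opening from the floor to the top of the opening. A 83 mm thick head sits across the top of both jambs, spanning the full outside width of the frame.

C is a bed frame 1984 mm long (x) by 1450 mm wide (y). Four 50×50 mm corner posts, 495 mm tall, at the corners of the footprint. Four rails of 24 mm thickness and 129 mm height run between adjacent posts with their undersides at z = 167 mm, their outer faces flush with the outside of the frame (the two x-running rails run between the posts' inner faces; the two y-running rails run between the posts' inner faces). 10 slats, each 74 mm wide (x) and 19 mm thick, lie across the top of the two x-running rails, running the full 1450 mm width of the frame in y; the slats are evenly spaced along x between the inner faces of the end posts with equal gaps (rounded down to the nearest mm) at the −x end and between each pair — any rounding remainder accumulates at the +x end.

The door frame is on top of the table. The bed frame is on the floor beside the table on its +x side.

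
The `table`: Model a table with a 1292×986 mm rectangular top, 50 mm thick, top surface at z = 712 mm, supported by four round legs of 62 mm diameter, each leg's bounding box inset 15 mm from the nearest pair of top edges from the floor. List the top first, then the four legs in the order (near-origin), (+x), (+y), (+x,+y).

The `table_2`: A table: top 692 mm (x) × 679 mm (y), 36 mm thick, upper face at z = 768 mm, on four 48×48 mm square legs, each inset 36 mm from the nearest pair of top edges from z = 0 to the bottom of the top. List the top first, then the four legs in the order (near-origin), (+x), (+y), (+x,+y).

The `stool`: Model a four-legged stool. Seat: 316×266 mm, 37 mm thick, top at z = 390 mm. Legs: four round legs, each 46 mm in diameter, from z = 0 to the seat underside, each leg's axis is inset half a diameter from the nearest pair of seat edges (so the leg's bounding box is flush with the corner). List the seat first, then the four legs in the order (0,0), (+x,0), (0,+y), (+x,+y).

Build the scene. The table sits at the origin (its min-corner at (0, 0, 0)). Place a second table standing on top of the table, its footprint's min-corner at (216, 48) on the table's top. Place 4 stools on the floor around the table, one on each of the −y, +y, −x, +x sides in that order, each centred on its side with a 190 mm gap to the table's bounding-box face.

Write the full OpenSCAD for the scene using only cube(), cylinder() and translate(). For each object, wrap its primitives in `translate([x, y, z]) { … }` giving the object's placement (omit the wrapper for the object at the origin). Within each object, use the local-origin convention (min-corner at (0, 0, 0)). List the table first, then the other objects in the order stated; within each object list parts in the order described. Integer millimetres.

translate([0, 0, 662]) cube([1292, 986, 50]);
translate([46, 46, 0]) cylinder(h = 662, r = 31);
translate([1246, 46, 0]) cylinder(h = 662, r = 31);
translate([46, 940, 0]) cylinder(h = 662, r = 31);
translate([1246, 940, 0]) cylinder(h = 662, r = 31);
translate([216, 48, 712]) {
  translate([0, 0, 732]) cube([692, 679, 36]);
  translate([36, 36, 0]) cube([48, 48, 732]);
  translate([608, 36, 0]) cube([48, 48, 732]);
  translate([36, 595, 0]) cube([48, 48, 732]);
  translate([608, 595, 0]) cube([48, 48, 732]);
}
translate([488, -456, 0]) {
  translate([0, 0, 353]) cube([316, 266, 37]);
  translate([23, 23, 0]) cylinder(h = 353, r = 23);
  translate([293, 23, 0]) cylinder(h = 353, r = 23);
  translate([23, 243, 0]) cylinder(h = 353, r = 23);
  translate([293, 243, 0]) cylinder(h = 353, r = 23);
}
translate([488, 1176, 0]) {
  translate([0, 0, 353]) cube([316, 266, 37]);
  translate([23, 23, 0]) cylinder(h = 353, r = 23);
  translate([293, 23, 0]) cylinder(h = 353, r = 23);
  translate([23, 243, 0]) cylinder(h = 353, r = 23);
  translate([293, 243, 0]) cylinder(h = 353, r = 23);
}
translate([-506, 360, 0]) {
  translate([0, 0, 353]) cube([316, 266, 37]);
  translate([23, 23, 0]) cylinder(h = 353, r = 23);
  translate([293, 23, 0]) cylinder(h = 353, r = 23);
  translate([23, 243, 0]) cylinder(h = 353, r = 23);
  translate([293, 243, 0]) cylinder(h = 353, r = 23);
}
translate([1482, 360, 0]) {
  translate([0, 0, 353]) cube([316, 266, 37]);
  translate([23, 23, 0]) cylinder(h = 353, r = 23);
  translate([293, 23, 0]) cylinder(h = 353, r = 23);
  translate([23, 243, 0]) cylinder(h = 353, r = 23);
  translate([293, 243, 0]) cylinder(h = 353, r = 23);
}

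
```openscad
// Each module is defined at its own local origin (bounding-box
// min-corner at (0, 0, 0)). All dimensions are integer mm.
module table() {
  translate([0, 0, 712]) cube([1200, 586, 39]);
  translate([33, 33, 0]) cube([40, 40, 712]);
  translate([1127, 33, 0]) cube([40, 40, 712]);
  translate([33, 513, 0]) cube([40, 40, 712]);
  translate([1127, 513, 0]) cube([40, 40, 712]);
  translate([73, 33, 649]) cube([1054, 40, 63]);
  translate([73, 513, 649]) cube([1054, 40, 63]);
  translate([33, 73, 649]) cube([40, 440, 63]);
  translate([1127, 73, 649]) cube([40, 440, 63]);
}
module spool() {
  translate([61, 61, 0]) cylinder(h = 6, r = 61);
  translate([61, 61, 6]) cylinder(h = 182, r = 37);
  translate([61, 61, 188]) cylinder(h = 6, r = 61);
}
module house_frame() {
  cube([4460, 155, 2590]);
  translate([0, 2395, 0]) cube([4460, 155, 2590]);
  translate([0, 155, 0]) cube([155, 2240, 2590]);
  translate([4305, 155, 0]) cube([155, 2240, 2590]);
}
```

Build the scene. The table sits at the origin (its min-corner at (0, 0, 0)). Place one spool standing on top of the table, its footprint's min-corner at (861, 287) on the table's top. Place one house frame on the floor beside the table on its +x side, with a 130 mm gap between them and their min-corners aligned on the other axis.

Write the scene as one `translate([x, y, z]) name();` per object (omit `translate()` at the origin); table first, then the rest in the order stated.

table();
translate([861, 287, 751]) spool();
translate([1330, 0, 0]) house_frame();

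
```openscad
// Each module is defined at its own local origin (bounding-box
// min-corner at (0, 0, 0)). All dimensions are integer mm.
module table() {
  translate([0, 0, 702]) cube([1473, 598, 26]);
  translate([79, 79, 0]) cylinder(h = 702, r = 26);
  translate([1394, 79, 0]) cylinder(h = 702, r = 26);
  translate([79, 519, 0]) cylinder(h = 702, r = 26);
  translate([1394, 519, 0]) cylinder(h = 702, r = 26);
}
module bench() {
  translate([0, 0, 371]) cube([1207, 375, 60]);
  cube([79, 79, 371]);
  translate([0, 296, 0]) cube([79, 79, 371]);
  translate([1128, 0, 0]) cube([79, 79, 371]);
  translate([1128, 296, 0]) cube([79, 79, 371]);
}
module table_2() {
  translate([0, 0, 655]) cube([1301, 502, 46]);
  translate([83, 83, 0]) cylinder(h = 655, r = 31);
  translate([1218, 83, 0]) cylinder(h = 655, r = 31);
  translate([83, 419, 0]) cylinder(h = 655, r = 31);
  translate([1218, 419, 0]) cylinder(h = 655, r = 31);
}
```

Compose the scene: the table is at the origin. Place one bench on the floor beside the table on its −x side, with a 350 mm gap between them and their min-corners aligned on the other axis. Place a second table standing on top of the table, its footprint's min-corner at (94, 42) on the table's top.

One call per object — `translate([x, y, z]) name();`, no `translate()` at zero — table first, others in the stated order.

table();
translate([-1557, 0, 0]) bench();
translate([94, 42, 728]) table_2();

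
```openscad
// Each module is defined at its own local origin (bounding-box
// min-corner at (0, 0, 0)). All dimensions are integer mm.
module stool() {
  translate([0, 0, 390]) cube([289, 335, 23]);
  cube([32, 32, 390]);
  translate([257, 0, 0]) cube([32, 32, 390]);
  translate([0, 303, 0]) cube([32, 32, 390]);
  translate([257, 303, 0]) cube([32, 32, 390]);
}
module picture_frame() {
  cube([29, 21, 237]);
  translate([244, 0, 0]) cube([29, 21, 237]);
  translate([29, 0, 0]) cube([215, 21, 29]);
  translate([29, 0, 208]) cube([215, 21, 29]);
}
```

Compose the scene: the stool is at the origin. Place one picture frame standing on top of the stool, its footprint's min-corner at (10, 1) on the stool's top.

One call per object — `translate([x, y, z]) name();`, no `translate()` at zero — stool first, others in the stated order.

stool();
translate([10, 1, 413]) picture_frame();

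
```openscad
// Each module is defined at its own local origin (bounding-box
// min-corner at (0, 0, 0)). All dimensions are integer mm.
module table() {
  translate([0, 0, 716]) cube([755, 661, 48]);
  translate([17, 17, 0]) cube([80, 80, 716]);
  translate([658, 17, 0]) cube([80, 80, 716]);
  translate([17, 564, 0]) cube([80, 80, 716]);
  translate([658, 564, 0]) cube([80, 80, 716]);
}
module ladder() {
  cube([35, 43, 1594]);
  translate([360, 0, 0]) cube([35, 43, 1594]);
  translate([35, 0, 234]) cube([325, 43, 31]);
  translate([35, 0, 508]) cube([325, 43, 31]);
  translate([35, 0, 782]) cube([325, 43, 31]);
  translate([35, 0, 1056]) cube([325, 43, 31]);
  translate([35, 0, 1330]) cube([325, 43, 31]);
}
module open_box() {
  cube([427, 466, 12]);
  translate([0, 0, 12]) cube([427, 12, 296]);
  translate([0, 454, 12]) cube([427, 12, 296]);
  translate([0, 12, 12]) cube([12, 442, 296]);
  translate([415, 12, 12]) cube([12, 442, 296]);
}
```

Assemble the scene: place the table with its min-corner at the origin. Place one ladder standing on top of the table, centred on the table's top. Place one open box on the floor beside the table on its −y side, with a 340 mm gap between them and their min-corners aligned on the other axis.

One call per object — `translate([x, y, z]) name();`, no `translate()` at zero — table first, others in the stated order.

table();
translate([180, 309, 764]) ladder();
translate([0, -806, 0]) open_box();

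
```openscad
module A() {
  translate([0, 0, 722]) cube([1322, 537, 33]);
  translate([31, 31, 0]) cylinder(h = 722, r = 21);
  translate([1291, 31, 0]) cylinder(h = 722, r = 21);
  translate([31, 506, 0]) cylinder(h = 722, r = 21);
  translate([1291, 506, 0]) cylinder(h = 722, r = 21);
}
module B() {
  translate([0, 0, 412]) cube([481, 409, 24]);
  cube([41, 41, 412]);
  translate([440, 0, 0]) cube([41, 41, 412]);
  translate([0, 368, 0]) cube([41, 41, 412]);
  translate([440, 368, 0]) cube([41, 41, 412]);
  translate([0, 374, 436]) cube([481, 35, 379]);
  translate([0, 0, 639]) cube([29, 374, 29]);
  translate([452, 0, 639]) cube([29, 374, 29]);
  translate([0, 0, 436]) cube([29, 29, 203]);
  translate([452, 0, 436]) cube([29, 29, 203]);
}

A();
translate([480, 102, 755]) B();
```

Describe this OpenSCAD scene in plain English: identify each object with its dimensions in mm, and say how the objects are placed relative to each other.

A is a table: top 1322 mm (x) × 537 mm (y), 33 mm thick, upper face at z = 755 mm, on four round legs of 42 mm diameter, each leg's bounding box inset 10 mm from the nearest pair of top edges, running from z = 0 to the bottom of the top.

B is a chair. The seat is a 481×409×24 mm slab with its top at z = 436 mm, on four 41×41 mm corner legs (flush with the seat edges, standing on z = 0). A flat backrest 35 mm thick, 379 mm tall, spans the full seat width and rises from the seat top along its +y edge, rear face flush with the rear of the seat. Two armrests of 29×29 mm section run along each side from the seat's front edge to the front of the backrest, top faces 232 mm above the seat top and outer faces flush with the seat's x-edges; a 29×29 mm post under the front of each armrest stands on the seat at the front corner.

The chair is on top of the table.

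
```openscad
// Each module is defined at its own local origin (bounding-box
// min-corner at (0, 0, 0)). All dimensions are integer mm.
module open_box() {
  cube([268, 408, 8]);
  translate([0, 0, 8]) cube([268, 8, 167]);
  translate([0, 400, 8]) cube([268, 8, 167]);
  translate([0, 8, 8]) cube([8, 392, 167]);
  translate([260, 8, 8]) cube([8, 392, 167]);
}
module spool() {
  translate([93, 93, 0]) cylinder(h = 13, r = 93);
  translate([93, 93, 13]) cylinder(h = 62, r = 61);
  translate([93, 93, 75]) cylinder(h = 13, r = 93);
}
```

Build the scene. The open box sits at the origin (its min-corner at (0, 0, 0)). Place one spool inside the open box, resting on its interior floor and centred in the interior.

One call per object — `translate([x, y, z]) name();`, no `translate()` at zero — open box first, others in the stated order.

open_box();
translate([41, 111, 8]) spool();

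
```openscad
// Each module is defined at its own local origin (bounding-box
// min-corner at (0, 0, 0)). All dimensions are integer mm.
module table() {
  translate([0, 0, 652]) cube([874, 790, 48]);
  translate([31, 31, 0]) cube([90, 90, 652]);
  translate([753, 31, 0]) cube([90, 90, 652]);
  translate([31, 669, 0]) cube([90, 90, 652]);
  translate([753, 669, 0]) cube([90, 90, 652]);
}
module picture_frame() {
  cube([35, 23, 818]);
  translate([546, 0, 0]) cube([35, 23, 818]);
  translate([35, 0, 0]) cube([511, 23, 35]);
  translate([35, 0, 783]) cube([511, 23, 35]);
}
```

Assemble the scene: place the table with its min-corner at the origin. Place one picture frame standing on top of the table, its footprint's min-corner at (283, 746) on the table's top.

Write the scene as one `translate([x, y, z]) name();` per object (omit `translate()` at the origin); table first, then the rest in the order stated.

table();
translate([283, 746, 700]) picture_frame();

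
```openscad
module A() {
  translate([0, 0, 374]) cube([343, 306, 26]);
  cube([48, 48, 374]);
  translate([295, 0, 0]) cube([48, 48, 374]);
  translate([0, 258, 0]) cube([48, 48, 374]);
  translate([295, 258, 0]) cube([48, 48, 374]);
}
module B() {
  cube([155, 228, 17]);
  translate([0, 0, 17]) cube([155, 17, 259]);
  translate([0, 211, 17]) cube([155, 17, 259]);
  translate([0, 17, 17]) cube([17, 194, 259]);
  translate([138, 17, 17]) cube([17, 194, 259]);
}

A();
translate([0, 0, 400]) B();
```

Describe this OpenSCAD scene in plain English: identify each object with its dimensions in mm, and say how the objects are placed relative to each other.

A is a four-legged stool. The seat is 343×306 mm, 26 mm thick, top at z = 400 mm. It stands on four square legs, each 48×48 mm in cross-section, from z = 0 to the seat underside, each flush with a corner of the seat.

B is an open-topped rectangular box: outside dimensions 155×228×276 mm, with a uniform wall and base thickness of 17 mm. The base is a full 155×228 slab on the floor; four walls sit on top of the base. The front and back walls (the −y and +y sides) span the full width; the two side walls fit between them.

The open box is on top of the stool.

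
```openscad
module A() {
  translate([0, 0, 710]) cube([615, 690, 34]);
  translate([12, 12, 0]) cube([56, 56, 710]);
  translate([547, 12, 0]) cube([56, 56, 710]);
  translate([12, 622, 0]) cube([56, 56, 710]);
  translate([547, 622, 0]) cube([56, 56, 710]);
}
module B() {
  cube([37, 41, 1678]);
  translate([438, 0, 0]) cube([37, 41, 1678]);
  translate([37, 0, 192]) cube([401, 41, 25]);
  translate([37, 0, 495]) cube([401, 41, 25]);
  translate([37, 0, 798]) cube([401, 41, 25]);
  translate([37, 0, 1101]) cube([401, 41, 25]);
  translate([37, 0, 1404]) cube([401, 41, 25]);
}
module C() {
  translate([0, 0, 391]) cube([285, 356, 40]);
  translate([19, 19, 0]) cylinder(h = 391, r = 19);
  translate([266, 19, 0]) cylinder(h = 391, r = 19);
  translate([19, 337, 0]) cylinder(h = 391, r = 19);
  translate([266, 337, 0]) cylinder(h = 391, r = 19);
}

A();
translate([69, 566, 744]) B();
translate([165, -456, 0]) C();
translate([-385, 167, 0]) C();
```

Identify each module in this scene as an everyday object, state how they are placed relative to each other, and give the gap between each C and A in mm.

A is a table. B is a ladder. C is a stool. The ladder is on top of the table. Two stools sit around the table at the −y, −x sides. The gap between each stool and the table is 100 mm.

Each stool's nearest face is 100 mm from the table's bounding box.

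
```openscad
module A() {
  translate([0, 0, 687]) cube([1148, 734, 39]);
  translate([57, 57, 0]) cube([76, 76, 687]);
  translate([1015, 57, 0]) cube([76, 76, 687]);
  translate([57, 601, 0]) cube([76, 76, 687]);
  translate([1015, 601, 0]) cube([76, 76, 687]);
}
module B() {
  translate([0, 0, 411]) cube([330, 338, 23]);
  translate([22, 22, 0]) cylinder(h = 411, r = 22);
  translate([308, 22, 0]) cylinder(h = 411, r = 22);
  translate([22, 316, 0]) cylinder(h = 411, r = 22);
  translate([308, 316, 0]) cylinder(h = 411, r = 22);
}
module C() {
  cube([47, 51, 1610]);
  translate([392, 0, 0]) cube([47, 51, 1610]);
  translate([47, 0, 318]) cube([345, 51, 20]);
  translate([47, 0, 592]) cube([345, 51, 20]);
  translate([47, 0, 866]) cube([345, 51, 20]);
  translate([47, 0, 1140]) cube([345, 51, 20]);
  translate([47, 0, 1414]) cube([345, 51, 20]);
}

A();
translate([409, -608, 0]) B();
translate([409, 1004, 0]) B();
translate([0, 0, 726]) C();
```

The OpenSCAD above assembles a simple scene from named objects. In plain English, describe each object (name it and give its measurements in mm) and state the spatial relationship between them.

A is a table with a 1148×734 mm rectangular top, 39 mm thick, top surface at z = 726 mm, supported by four 76×76 mm square legs, each inset 57 mm from the nearest pair of top edges, running from the floor.

B is a four-legged stool. The seat is a 330×338×23 mm slab whose top surface is at z = 434 mm; four round legs, each 44 mm in diameter, run from the floor (z = 0) to the underside of the seat, each leg's axis is inset half a diameter from the nearest pair of seat edges (so the leg's bounding box is flush with the corner).

C is a straight ladder. Two 47×51 mm vertical rails, 1610 mm tall, stand 439 mm apart (outside-to-outside) with their front faces coplanar on the −y side. 5 rungs, each 51 mm deep and 20 mm tall, span between the inner faces of the rails, front faces flush with the rails. The lowest rung's underside is at z = 318 mm and rungs are spaced 274 mm apart (underside to underside).

Two stools sit around the table at the −y, +y sides. The ladder is on top of the table.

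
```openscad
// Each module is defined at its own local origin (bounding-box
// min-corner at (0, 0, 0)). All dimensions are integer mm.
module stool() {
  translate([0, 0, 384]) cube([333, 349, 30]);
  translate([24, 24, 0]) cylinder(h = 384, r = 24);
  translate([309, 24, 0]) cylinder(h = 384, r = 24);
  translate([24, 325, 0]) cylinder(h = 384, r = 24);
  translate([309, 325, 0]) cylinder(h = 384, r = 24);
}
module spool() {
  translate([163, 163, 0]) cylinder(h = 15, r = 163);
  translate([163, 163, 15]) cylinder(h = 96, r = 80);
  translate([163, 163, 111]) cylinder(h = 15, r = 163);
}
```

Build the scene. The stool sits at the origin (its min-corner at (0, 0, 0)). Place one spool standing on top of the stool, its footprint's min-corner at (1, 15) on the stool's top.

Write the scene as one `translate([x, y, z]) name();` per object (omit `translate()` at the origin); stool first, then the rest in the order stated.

stool();
translate([1, 15, 414]) spool();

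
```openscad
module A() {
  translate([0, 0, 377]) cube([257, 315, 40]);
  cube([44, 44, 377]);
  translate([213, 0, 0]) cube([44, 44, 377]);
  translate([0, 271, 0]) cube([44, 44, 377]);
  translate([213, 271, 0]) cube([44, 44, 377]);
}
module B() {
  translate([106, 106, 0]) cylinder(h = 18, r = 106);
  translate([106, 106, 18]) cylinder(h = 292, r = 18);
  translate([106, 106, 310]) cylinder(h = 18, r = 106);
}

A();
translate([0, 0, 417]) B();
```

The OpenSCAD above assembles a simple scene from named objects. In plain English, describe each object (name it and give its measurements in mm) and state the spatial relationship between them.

A is a four-legged stool. The seat is a 257×315×40 mm slab whose top surface is at z = 417 mm; four square legs, each 44×44 mm in cross-section, run from the floor (z = 0) to the underside of the seat, each flush with a corner of the seat.

B is a spool: two coaxial disc flanges of radius 106 mm and thickness 18 mm, joined by a core cylinder of radius 18 mm and height 292 mm. The lower flange rests on z = 0 and the three cylinders share a vertical axis.

The spool is on top of the stool.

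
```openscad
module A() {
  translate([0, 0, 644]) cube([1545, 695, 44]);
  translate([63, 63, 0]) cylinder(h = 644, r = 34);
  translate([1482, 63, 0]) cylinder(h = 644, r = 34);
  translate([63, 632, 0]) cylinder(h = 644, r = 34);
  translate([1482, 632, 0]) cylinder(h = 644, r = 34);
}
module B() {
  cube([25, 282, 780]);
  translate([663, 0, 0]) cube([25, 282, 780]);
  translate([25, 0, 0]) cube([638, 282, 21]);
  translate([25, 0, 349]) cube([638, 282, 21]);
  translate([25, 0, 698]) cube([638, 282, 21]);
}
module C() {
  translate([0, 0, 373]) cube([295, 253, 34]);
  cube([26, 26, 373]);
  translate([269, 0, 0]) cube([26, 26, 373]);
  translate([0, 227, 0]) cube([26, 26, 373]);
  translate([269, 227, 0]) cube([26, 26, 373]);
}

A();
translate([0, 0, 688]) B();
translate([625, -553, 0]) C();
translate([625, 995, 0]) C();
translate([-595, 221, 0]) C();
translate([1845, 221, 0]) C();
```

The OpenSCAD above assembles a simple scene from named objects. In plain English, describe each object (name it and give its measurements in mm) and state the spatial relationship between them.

A is a table: top 1545 mm (x) × 695 mm (y), 44 mm thick, upper face at z = 688 mm, on four round legs of 68 mm diameter, each leg's bounding box inset 29 mm from the nearest pair of top edges, running from z = 0 to the bottom of the top.

B is a bookshelf 688 mm wide overall, 282 mm deep and 780 mm tall. The two sides are 25 mm thick vertical panels. 3 horizontal shelves of 21 mm thickness span between the inner faces of the sides; the lowest shelf sits on the floor and shelves are stacked with a clear vertical gap of 328 mm between each pair.

C is a four-legged stool. The seat is a 295×253×34 mm slab whose top surface is at z = 407 mm; four square legs, each 26×26 mm in cross-section, run from the floor (z = 0) to the underside of the seat, each flush with a corner of the seat.

The bookshelf is on top of the table. Four stools sit around the table at the −y, +y, −x, +x sides.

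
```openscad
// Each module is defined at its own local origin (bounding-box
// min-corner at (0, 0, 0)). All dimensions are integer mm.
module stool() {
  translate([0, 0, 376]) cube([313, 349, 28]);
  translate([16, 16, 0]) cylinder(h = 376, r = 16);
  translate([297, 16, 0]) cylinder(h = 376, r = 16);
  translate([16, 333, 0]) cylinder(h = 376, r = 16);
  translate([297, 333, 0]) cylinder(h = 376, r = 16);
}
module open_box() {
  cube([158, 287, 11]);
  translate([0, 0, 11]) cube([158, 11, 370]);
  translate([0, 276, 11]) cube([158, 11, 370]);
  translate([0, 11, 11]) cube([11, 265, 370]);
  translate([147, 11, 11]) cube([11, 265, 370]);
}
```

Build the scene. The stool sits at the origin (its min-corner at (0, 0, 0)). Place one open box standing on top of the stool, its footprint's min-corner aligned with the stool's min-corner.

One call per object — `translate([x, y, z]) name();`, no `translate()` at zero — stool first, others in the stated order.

stool();
translate([0, 0, 404]) open_box();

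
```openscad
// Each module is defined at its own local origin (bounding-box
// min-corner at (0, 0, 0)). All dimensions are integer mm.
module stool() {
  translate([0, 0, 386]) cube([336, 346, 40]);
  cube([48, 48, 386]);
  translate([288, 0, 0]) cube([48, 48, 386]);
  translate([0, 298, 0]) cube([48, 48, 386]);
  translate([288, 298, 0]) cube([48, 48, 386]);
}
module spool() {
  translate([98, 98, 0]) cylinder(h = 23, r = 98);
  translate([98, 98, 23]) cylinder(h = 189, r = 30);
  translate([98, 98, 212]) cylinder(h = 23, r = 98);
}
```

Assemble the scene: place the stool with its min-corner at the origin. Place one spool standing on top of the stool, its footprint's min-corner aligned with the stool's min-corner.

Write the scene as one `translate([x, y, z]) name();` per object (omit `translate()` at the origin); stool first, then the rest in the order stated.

stool();
translate([0, 0, 426]) spool();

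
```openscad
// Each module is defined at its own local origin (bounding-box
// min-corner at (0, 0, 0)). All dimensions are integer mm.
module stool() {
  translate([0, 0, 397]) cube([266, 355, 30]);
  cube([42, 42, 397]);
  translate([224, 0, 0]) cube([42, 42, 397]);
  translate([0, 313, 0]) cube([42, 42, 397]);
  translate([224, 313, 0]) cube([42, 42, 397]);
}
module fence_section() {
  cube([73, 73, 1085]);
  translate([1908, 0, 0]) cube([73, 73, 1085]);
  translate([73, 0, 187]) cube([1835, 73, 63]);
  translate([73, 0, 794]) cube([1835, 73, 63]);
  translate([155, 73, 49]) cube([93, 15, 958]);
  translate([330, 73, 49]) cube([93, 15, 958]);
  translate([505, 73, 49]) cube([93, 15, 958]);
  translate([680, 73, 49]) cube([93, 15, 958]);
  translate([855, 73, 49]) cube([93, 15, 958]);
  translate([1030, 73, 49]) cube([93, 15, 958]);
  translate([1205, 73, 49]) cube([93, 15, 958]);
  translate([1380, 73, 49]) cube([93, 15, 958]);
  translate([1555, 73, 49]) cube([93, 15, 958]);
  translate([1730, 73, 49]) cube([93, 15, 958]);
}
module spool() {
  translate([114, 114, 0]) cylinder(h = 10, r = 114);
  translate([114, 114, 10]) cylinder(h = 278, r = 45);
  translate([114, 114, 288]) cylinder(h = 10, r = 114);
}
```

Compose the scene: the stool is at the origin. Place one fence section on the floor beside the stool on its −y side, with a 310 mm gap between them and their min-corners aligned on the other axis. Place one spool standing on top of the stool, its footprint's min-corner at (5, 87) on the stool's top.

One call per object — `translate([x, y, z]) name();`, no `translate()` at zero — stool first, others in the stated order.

stool();
translate([0, -398, 0]) fence_section();
translate([5, 87, 427]) spool();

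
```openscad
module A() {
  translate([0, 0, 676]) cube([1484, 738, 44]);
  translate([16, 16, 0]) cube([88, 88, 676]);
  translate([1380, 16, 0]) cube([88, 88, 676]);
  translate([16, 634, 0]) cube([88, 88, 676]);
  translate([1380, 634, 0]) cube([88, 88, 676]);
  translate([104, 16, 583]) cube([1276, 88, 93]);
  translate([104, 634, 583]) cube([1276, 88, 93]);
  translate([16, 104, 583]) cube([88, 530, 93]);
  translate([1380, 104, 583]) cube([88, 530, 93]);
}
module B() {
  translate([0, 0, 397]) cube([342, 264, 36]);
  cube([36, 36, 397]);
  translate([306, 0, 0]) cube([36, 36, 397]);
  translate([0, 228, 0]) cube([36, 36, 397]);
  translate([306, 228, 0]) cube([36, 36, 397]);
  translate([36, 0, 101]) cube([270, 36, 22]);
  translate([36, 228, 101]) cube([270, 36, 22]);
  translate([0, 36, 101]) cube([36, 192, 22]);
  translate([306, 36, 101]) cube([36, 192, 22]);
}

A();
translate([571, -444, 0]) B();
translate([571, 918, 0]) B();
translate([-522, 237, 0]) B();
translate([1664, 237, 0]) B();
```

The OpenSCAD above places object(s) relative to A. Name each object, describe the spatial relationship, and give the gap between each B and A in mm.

Each stool's nearest face is 180 mm from the table's bounding box.

A is a table. B is a stool. Four stools sit around the table at the −y, +y, −x, +x sides. The gap between each stool and the table is 180 mm.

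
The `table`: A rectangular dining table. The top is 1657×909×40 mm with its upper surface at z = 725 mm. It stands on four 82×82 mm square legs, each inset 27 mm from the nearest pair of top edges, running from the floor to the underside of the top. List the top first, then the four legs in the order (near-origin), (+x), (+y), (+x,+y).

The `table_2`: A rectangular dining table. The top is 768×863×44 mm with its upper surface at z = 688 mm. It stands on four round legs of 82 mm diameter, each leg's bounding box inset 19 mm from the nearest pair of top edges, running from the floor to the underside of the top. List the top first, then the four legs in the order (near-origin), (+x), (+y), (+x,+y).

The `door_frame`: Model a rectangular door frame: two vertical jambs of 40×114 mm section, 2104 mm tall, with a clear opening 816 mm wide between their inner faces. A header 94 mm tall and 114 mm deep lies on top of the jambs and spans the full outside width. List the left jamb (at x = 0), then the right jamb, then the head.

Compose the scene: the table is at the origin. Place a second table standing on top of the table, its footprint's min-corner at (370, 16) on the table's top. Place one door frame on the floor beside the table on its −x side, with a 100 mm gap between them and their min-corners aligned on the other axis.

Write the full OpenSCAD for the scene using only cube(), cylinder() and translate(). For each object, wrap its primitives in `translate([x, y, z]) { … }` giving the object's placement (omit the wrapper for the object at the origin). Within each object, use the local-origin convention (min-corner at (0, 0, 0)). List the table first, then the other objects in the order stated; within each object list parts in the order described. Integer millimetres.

translate([0, 0, 685]) cube([1657, 909, 40]);
translate([27, 27, 0]) cube([82, 82, 685]);
translate([1548, 27, 0]) cube([82, 82, 685]);
translate([27, 800, 0]) cube([82, 82, 685]);
translate([1548, 800, 0]) cube([82, 82, 685]);
translate([370, 16, 725]) {
  translate([0, 0, 644]) cube([768, 863, 44]);
  translate([60, 60, 0]) cylinder(h = 644, r = 41);
  translate([708, 60, 0]) cylinder(h = 644, r = 41);
  translate([60, 803, 0]) cylinder(h = 644, r = 41);
  translate([708, 803, 0]) cylinder(h = 644, r = 41);
}
translate([-996, 0, 0]) {
  cube([40, 114, 2104]);
  translate([856, 0, 0]) cube([40, 114, 2104]);
  translate([0, 0, 2104]) cube([896, 114, 94]);
}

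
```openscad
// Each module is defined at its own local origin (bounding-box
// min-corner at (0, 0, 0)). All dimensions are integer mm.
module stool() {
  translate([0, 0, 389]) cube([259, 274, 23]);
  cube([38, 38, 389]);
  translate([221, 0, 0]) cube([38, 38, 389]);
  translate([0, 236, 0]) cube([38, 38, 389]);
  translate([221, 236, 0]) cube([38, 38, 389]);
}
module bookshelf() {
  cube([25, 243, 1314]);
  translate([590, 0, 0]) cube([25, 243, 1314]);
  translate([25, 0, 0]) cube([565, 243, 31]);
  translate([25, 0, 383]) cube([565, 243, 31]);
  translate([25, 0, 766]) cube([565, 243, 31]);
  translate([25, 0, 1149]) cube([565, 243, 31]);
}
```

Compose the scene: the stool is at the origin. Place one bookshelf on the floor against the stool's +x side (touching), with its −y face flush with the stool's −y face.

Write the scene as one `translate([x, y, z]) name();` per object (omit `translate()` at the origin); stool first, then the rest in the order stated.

stool();
translate([259, 0, 0]) bookshelf();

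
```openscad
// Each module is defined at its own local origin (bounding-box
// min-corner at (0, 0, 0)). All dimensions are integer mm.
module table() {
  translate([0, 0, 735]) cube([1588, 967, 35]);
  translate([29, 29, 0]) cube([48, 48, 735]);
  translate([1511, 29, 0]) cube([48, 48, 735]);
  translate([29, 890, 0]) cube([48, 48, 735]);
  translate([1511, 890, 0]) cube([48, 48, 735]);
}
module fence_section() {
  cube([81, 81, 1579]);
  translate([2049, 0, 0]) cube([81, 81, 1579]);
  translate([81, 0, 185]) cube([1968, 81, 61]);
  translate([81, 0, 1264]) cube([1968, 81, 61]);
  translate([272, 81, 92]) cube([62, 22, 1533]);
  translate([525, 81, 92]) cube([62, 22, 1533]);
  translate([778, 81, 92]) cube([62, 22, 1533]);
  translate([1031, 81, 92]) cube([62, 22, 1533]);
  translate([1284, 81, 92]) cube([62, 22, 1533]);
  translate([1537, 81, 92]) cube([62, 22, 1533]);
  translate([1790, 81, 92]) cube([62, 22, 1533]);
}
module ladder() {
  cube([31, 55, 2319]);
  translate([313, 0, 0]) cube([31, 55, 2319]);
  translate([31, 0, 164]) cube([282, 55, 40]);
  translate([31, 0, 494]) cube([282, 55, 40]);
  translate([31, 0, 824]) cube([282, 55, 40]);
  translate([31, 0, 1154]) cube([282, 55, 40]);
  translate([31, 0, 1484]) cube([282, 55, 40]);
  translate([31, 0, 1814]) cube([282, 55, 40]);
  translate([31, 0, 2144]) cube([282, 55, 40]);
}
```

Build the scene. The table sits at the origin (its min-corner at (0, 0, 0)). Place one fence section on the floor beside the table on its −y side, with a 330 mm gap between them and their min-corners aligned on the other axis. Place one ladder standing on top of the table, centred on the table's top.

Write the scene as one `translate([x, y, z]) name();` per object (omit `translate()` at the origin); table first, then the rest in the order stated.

table();
translate([0, -433, 0]) fence_section();
translate([622, 456, 770]) ladder();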